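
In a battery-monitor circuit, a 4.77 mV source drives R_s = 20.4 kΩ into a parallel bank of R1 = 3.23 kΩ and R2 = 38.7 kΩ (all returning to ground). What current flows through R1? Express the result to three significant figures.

I ≈ 0.188 µA

Parallel bank: R_p = 1/(1/3.23 + 1/38.7) = 2.981 kΩ.
Node voltage V_A = V_in · R_p/(R_s + R_p) = 4.77 × 0.1275 = 0.6082 mV.
I(R1) = V_A / R1 = 0.6082/3.23 = 0.1883 µA.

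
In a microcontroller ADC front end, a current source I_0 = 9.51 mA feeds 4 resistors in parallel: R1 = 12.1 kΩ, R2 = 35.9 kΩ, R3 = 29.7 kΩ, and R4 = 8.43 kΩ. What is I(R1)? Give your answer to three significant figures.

I ≈ 2.99 mA

Total conductance ΣG = 1/12.1 + 1/35.9 + 1/29.7 + 1/8.43 = 0.2628 (units of 1/kΩ).
By the current-divider rule, I = I_0 · G_k/ΣG = 9.51 × 0.3145 = 2.991 mA.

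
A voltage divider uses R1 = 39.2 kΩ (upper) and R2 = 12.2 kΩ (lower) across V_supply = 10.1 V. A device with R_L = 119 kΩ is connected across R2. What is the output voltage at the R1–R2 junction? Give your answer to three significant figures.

V_out ≈ 2.22 V

The load sits in parallel with R2, giving an effective lower resistance R2' = R2·R_L/(R2+R_L) = 11.07 kΩ.
Then V_out = V_supply · R2'/(R1 + R2') = 10.1 × 11.07/50.27 = 2.223 V.
(Unloaded it would be 2.40 V; the load pulls it down.)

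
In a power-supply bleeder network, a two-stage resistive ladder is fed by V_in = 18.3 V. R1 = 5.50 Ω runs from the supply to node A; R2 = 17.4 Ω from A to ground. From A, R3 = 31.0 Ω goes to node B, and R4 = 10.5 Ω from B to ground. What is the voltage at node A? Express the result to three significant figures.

Node A sees R2 in parallel with the series input of stage 2, R3 + R4 = 41.50 Ω.
Effective lower resistance at A: R2 ‖ 41.50 = 12.26 Ω.
So V_A = 18.3 × 0.6903 = 12.63 V.

V_A ≈ 12.6 V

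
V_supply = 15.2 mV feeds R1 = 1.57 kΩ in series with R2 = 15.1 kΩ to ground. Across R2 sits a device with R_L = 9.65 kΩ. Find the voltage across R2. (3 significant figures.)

The load sits in parallel with R2, giving an effective lower resistance R2' = R2·R_L/(R2+R_L) = 5.887 kΩ.
Then V_out = V_supply · R2'/(R1 + R2') = 15.2 × 5.887/7.457 = 12.00 mV.

V_out ≈ 12.0 mV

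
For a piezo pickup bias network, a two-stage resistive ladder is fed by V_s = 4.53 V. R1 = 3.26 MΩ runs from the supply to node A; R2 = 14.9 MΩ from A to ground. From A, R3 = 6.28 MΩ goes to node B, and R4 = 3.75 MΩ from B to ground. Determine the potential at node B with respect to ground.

V_B ≈ 1.10 V

The second stage (R3 + R4 = 10.03 MΩ) loads node A in parallel with R2.
R2 ‖ (R3+R4) = 5.995 MΩ.
So V_A = 4.53 × 0.6477 = 2.934 V.
Then the unloaded second divider: V_B = V_A × R4/(R3+R4) = 2.934 × 0.3739 = 1.097 V.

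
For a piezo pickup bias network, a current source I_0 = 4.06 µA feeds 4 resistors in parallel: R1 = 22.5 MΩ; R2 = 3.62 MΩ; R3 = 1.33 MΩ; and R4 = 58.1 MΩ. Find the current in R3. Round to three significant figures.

I ≈ 2.80 µA

Total conductance ΣG = 1/22.5 + 1/3.62 + 1/1.33 + 1/58.1 = 1.090 (units of 1/MΩ).
R3 takes the fraction G_k/ΣG = 0.7519/1.090 = 0.6899, so I = 4.06 × 0.6899 = 2.801 µA.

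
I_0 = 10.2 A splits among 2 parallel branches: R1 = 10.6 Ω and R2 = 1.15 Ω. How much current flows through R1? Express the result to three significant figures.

I ≈ 0.998 A

For two parallel branches, I_k = I_0 · (other R)/(sum of R).
So I = 10.2 × 1.15/11.75 = 0.9983 A.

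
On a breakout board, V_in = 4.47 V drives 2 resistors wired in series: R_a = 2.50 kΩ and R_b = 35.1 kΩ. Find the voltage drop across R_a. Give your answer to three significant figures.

Series total: ΣR = 2.50 + 35.1 = 37.60 kΩ.
Voltage divider: V = V_in · (2.500 / 37.60) = 4.47 × 0.06649 = 0.2972 V.

V ≈ 0.297 V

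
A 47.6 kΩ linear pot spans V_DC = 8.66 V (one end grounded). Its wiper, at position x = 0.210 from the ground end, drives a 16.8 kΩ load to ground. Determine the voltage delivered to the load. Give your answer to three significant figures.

The pot divides into 37.60 kΩ above the wiper and 9.996 kΩ below.
(x·R_p) ‖ R_L = 6.267 kΩ.
Then V_out = V_DC · 6.267/(37.60 + 6.267) = 1.237 V.
(Unloaded: V_out = x·V_DC = 1.82 V.)

V_out ≈ 1.24 V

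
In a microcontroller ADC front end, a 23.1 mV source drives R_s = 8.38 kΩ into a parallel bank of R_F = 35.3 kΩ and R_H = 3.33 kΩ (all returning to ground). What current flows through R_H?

I ≈ 1.85 µA

Parallel bank: R_p = 1/(1/35.3 + 1/3.33) = 3.043 kΩ.
Node voltage V_A = V_supply · R_p/(R_s + R_p) = 23.1 × 0.2664 = 6.154 mV.
Branch current I = V_A/R_H = 6.154/3.33 = 1.848 µA.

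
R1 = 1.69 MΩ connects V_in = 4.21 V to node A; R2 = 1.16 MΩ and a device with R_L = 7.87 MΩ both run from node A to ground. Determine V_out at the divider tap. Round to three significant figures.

V_out ≈ 1.58 V

The load sits in parallel with R2, giving an effective lower resistance R2' = R2·R_L/(R2+R_L) = 1.011 MΩ.
Voltage divider with the loaded lower leg: V_out = 4.21 × 1.011/(1.69 + 1.011) = 4.21 × 0.3743 = 1.576 V.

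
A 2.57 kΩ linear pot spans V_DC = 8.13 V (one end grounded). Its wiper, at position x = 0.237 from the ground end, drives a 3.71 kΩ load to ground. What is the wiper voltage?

V_out ≈ 1.71 V

Lower segment x·R_p = 0.6091 kΩ; upper segment (1−x)·R_p = 1.961 kΩ.
Lower segment in parallel with the load: 0.6091 ‖ 3.71 = 0.5232 kΩ.
V_out = 8.13 × 0.5232/(1.961 + 0.5232) = 1.712 V.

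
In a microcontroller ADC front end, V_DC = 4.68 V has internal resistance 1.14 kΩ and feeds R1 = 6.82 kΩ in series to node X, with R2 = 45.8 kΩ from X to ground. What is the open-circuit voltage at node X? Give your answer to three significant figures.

V_th ≈ 3.99 V

R1' = 1.14 + 6.82 = 7.960 kΩ (source resistance + R1).
With X open, the divider is unloaded: V_th = 4.68 × 45.8/53.76 = 3.987 V.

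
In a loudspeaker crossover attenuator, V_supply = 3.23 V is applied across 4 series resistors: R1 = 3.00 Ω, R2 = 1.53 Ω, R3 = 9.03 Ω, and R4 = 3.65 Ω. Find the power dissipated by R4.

The common current is I = 3.23/17.21 = 0.1877 A.
P = I²R = 0.03522 × 3.65 = 0.1286 W.

P ≈ 0.129 W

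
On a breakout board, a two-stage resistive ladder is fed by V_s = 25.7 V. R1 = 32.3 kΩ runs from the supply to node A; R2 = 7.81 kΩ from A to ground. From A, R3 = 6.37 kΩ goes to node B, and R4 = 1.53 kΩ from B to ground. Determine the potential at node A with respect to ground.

The second stage (R3 + R4 = 7.900 kΩ) loads node A in parallel with R2.
Effective lower resistance at A: R2 ‖ 7.900 = 3.927 kΩ.
V_A = 25.7 × 3.927/(32.3 + 3.927) = 2.786 V.

V_A ≈ 2.79 V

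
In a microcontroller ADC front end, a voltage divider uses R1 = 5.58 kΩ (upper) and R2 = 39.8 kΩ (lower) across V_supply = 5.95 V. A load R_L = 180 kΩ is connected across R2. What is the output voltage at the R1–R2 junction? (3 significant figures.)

V_out ≈ 5.08 V

R2 ‖ R_L = (39.8 × 180)/(39.8 + 180) = 32.59 kΩ.
Then V_out = V_supply · R2'/(R1 + R2') = 5.95 × 32.59/38.17 = 5.080 V.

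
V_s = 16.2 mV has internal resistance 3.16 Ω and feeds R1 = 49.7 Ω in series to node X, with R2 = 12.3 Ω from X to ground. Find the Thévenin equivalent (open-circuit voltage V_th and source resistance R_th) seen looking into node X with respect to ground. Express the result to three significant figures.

V_th ≈ 3.06 mV, R_th ≈ 9.98 Ω

R1' = 3.16 + 49.7 = 52.86 Ω (source resistance + R1).
With X open, the divider is unloaded: V_th = 16.2 × 12.3/65.16 = 3.058 mV.
Zeroing V_s shorts the top of R1' to ground, so R_th = R1' ‖ R2 = 9.978 Ω.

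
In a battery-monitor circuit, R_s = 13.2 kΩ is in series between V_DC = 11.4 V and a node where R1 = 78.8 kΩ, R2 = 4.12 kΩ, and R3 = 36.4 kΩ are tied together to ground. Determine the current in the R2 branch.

I ≈ 0.584 mA

Equivalent of the parallel group: R_p = 3.535 kΩ.
Node voltage V_A = V_DC · R_p/(R_s + R_p) = 11.4 × 0.2112 = 2.408 V.
I(R2) = V_A / R2 = 2.408/4.12 = 0.5845 mA.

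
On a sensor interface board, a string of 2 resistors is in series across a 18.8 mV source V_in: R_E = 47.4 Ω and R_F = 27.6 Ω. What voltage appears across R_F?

V ≈ 6.92 mV

Series total: ΣR = 47.4 + 27.6 = 75.00 Ω.
V = V_in · R/ΣR = 18.8 × 0.3680 = 6.918 mV.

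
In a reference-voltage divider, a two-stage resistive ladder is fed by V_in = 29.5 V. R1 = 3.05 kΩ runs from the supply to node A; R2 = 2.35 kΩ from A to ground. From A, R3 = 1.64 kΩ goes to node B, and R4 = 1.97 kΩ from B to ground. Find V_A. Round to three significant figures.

The second stage (R3 + R4 = 3.610 kΩ) loads node A in parallel with R2.
R2 ‖ (R3+R4) = 1.423 kΩ.
First divider: V_A = V_in · 1.423/(3.05 + 1.423) = 9.387 V.

V_A ≈ 9.39 V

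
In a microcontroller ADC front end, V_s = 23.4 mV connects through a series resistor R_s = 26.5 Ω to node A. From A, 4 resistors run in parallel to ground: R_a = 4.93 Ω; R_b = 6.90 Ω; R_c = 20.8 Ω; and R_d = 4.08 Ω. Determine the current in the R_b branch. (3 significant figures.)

Parallel bank: R_p = 1/(1/4.93 + 1/6.90 + 1/20.8 + 1/4.08) = 1.560 Ω.
V_A by voltage divider: V_A = 23.4 × 1.560/(26.5 + 1.560) = 1.301 mV.
Branch current I = V_A/R_b = 1.301/6.90 = 0.1886 mA.

I ≈ 0.189 mA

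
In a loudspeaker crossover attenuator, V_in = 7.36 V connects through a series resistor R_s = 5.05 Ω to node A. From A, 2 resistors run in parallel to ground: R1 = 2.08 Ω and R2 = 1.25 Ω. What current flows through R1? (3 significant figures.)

I ≈ 0.474 A

Equivalent of the parallel group: R_p = 0.7808 Ω.
V_A = 7.36 × 0.7808/5.831 = 0.9856 V.
I(R1) = V_A / R1 = 0.9856/2.08 = 0.4738 A.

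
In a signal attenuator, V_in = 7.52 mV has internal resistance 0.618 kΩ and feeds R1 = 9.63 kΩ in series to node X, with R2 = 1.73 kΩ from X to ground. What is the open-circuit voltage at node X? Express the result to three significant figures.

V_th ≈ 1.09 mV

R1' = 0.618 + 9.63 = 10.25 kΩ (source resistance + R1).
With X open, the divider is unloaded: V_th = 7.52 × 1.73/11.98 = 1.086 mV.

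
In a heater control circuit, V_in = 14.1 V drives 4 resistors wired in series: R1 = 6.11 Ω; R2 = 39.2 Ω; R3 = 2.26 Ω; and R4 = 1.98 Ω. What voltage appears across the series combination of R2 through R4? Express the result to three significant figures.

V ≈ 12.4 V

Series total: ΣR = 6.11 + 39.2 + 2.26 + 1.98 = 49.55 Ω.
R_{R2..R4} = 39.2 + 2.26 + 1.98 = 43.44 Ω.
V = V_in · R/ΣR = 14.1 × 0.8767 = 12.36 V.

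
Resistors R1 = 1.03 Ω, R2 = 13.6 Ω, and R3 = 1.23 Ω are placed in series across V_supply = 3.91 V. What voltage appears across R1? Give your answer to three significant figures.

V ≈ 0.254 V

Total series resistance ΣR = 1.03 + 13.6 + 1.23 = 15.86 Ω.
Voltage divider: V = V_supply · (1.030 / 15.86) = 3.91 × 0.06494 = 0.2539 V.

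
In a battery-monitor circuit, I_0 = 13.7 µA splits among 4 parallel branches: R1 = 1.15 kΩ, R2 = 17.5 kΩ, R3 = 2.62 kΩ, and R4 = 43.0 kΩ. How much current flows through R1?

Conductances: ΣG = 1/1.15 + 1/17.5 + 1/2.62 + 1/43.0 = 1.332 (1/kΩ).
R1 takes the fraction G_k/ΣG = 0.8696/1.332 = 0.6530, so I = 13.7 × 0.6530 = 8.946 µA.

I ≈ 8.95 µA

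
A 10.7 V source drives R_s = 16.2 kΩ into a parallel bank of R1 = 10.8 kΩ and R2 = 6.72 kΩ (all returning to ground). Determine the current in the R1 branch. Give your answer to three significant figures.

I ≈ 0.202 mA

Parallel bank: R_p = 1/(1/10.8 + 1/6.72) = 4.142 kΩ.
V_A = 10.7 × 4.142/20.34 = 2.179 V.
Branch current I = V_A/R1 = 2.179/10.8 = 0.2018 mA.
(Equivalently: I_total = 0.5260 mA, then current-divider fraction G_k/ΣG = 0.3836.)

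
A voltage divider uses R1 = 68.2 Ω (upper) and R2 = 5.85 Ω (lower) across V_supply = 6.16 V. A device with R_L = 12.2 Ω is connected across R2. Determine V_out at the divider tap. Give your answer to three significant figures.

V_out ≈ 0.338 V

The load sits in parallel with R2, giving an effective lower resistance R2' = R2·R_L/(R2+R_L) = 3.954 Ω.
Then V_out = V_supply · R2'/(R1 + R2') = 6.16 × 3.954/72.15 = 0.3376 V.
(Unloaded it would be 0.487 V; the load pulls it down.)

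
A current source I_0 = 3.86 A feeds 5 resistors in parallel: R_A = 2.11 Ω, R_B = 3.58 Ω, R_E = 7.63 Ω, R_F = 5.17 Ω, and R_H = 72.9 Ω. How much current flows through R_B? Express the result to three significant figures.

I ≈ 0.988 A

Total conductance ΣG = 1/2.11 + 1/3.58 + 1/7.63 + 1/5.17 + 1/72.9 = 1.091 (units of 1/Ω).
R_B takes the fraction G_k/ΣG = 0.2793/1.091 = 0.2559, so I = 3.86 × 0.2559 = 0.9879 A.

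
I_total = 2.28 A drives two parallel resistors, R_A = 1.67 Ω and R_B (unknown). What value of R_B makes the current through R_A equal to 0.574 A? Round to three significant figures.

The fraction through R_A equals R_B/(R_A+R_B).
0.574/2.28 = R_B/(R_A + R_B) → R_B = R_A · (0.2518)/(1 − 0.2518) = 1.67 × 0.3365 = 0.5619 Ω.

R_B ≈ 0.562 Ω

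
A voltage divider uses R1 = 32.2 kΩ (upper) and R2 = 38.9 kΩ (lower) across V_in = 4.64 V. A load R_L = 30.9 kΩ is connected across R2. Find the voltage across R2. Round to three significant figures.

R2 ‖ R_L = (38.9 × 30.9)/(38.9 + 30.9) = 17.22 kΩ.
Then V_out = V_in · R2'/(R1 + R2') = 4.64 × 17.22/49.42 = 1.617 V.

V_out ≈ 1.62 V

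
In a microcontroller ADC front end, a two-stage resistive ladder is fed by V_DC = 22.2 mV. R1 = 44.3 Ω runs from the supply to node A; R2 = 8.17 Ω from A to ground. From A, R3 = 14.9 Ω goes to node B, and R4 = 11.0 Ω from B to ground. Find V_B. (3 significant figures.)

Looking into the second stage from A: R3 + R4 = 25.90 Ω appears in parallel with R2.
Effective lower resistance at A: R2 ‖ 25.90 = 6.211 Ω.
V_A = 22.2 × 6.211/(44.3 + 6.211) = 2.730 mV.
V_B = V_A × 0.4247 = 1.159 mV.

V_B ≈ 1.16 mV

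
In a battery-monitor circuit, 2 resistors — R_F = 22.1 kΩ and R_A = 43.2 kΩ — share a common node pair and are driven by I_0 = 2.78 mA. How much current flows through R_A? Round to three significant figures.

I ≈ 0.941 mA

Two-branch current divider: I_k = I_0 · R_other/(R_1 + R_2).
I(R_A) = 2.78 × 22.1/(22.1 + 43.2) = 2.78 × 0.3384 = 0.9409 mA.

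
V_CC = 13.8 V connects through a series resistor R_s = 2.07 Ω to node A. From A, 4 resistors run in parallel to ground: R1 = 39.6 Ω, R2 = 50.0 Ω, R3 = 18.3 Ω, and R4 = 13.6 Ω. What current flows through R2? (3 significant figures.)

Combine the parallel branches: R_p = (1/39.6 + 1/50.0 + 1/18.3 + 1/13.6)⁻¹ = 5.766 Ω.
V_A by voltage divider: V_A = 13.8 × 5.766/(2.07 + 5.766) = 10.15 V.
I(R2) = V_A / R2 = 10.15/50.0 = 0.2031 A.
(Check via current divider: I_total = 1.761 A; share G_k/ΣG = 0.1153 → same result.)

I ≈ 0.203 A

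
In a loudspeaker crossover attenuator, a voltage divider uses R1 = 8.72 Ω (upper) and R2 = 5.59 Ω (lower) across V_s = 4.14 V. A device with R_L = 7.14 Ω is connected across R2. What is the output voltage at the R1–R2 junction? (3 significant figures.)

V_out ≈ 1.09 V

The load sits in parallel with R2, giving an effective lower resistance R2' = R2·R_L/(R2+R_L) = 3.135 Ω.
Voltage divider with the loaded lower leg: V_out = 4.14 × 3.135/(8.72 + 3.135) = 4.14 × 0.2645 = 1.095 V.
(Unloaded it would be 1.62 V; the load pulls it down.)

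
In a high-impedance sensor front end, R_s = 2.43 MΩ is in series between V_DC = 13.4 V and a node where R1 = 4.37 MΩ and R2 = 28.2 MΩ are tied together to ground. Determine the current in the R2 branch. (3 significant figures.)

Parallel bank: R_p = 1/(1/4.37 + 1/28.2) = 3.784 MΩ.
Node voltage V_A = V_DC · R_p/(R_s + R_p) = 13.4 × 0.6089 = 8.160 V.
I(R2) = V_A / R2 = 8.160/28.2 = 0.2893 µA.

I ≈ 0.289 µA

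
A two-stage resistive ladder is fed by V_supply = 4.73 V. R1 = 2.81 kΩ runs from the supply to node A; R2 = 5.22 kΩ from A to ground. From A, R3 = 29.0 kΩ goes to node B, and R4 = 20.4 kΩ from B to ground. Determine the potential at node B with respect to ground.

The second stage (R3 + R4 = 49.40 kΩ) loads node A in parallel with R2.
Effective lower resistance at A: R2 ‖ 49.40 = 4.721 kΩ.
V_A = 4.73 × 4.721/(2.81 + 4.721) = 2.965 V.
Then the unloaded second divider: V_B = V_A × R4/(R3+R4) = 2.965 × 0.4130 = 1.224 V.

V_B ≈ 1.22 V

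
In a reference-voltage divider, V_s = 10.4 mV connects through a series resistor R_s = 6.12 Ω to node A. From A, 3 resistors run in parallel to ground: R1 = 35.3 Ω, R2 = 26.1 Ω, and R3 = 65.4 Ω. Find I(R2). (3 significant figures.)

I ≈ 0.265 mA

Combine the parallel branches: R_p = (1/35.3 + 1/26.1 + 1/65.4)⁻¹ = 12.21 Ω.
V_A = 10.4 × 12.21/18.33 = 6.927 mV.
I(R2) = V_A / R2 = 6.927/26.1 = 0.2654 mA.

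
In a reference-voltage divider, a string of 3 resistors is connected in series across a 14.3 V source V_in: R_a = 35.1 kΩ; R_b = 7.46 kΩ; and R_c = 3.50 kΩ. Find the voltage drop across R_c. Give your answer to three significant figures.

Total series resistance ΣR = 35.1 + 7.46 + 3.50 = 46.06 kΩ.
By the voltage-divider rule, V = 14.3 × 3.500/46.06 = 1.087 V.

V ≈ 1.09 V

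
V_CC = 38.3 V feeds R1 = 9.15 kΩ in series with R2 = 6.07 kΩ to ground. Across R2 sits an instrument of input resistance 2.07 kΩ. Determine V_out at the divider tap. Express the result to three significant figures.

V_out ≈ 5.53 V

The load sits in parallel with R2, giving an effective lower resistance R2' = R2·R_L/(R2+R_L) = 1.544 kΩ.
Then V_out = V_CC · R2'/(R1 + R2') = 38.3 × 1.544/10.69 = 5.529 V.
(Unloaded it would be 15.3 V; the load pulls it down.)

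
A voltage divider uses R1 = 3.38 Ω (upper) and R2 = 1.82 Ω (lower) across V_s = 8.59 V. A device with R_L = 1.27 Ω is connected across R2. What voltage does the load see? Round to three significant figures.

First combine the lower leg with the load: R2 ‖ R_L = 0.7480 Ω.
Voltage divider with the loaded lower leg: V_out = 8.59 × 0.7480/(3.38 + 0.7480) = 8.59 × 0.1812 = 1.557 V.

V_out ≈ 1.56 V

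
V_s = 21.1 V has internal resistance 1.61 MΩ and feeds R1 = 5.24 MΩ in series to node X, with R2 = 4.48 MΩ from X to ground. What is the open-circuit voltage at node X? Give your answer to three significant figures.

V_th ≈ 8.34 V

R1' = 1.61 + 5.24 = 6.850 MΩ (source resistance + R1).
With X open, the divider is unloaded: V_th = 21.1 × 4.48/11.33 = 8.343 V.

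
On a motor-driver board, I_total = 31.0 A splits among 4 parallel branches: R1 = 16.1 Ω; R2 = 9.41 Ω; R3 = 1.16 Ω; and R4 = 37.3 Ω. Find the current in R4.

I ≈ 0.786 A

ΣG = 1/16.1 + 1/9.41 + 1/1.16 + 1/37.3 = 1.057.
By the current-divider rule, I = I_total · G_k/ΣG = 31.0 × 0.02536 = 0.7861 A.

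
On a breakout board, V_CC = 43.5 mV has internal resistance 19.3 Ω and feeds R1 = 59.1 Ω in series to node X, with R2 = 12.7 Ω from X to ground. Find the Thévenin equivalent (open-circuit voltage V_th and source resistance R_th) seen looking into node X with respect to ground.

V_th ≈ 6.06 mV, R_th ≈ 10.9 Ω

R1' = 19.3 + 59.1 = 78.40 Ω (source resistance + R1).
With X open, the divider is unloaded: V_th = 43.5 × 12.7/91.10 = 6.064 mV.
Zeroing V_CC shorts the top of R1' to ground, so R_th = R1' ‖ R2 = 10.93 Ω.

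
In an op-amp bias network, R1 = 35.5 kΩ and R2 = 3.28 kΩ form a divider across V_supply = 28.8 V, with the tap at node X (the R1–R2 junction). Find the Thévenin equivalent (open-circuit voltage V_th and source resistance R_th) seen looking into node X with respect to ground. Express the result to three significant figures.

With X open, the divider is unloaded: V_th = 28.8 × 3.28/38.78 = 2.436 V.
With V_supply suppressed (replaced by a short), R_th = R1 ‖ R2 = (35.50 × 3.28)/(35.50 + 3.28) = 3.003 kΩ.

V_th ≈ 2.44 V, R_th ≈ 3.00 kΩ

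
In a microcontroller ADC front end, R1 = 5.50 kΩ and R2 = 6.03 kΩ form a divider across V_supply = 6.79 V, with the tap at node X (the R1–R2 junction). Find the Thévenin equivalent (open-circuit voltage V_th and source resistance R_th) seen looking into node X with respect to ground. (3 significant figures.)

V_th ≈ 3.55 V, R_th ≈ 2.88 kΩ

With X open, the divider is unloaded: V_th = 6.79 × 6.03/11.53 = 3.551 V.
With V_supply suppressed (replaced by a short), R_th = R1 ‖ R2 = (5.500 × 6.03)/(5.500 + 6.03) = 2.876 kΩ.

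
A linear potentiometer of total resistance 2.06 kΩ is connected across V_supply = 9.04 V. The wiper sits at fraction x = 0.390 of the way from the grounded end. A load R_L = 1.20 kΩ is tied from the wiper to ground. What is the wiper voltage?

Lower segment x·R_p = 0.8034 kΩ; upper segment (1−x)·R_p = 1.257 kΩ.
(x·R_p) ‖ R_L = 0.4812 kΩ.
Loaded-divider output: V_out = 9.04 × 0.2769 = 2.503 V.
(Unloaded: V_out = x·V_supply = 3.53 V.)

V_out ≈ 2.50 V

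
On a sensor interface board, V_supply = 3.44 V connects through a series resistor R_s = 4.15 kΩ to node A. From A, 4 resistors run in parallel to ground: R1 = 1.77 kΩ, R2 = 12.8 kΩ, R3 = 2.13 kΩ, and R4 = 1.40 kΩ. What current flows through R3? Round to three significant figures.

Parallel bank: R_p = 1/(1/1.77 + 1/12.8 + 1/2.13 + 1/1.40) = 0.5474 kΩ.
V_A by voltage divider: V_A = 3.44 × 0.5474/(4.15 + 0.5474) = 0.4009 V.
I(R3) = V_A / R3 = 0.4009/2.13 = 0.1882 mA.

I ≈ 0.188 mA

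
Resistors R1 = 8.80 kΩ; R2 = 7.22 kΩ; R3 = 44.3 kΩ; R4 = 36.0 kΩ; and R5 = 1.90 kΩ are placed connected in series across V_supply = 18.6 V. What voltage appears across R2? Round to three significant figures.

Series total: ΣR = 8.80 + 7.22 + 44.3 + 36.0 + 1.90 = 98.22 kΩ.
By the voltage-divider rule, V = 18.6 × 7.220/98.22 = 1.367 V.

V ≈ 1.37 V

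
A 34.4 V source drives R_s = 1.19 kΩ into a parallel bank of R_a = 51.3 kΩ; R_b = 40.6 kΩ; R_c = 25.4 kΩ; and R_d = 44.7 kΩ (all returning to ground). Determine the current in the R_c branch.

I ≈ 1.20 mA

Parallel bank: R_p = 1/(1/51.3 + 1/40.6 + 1/25.4 + 1/44.7) = 9.446 kΩ.
V_A = 34.4 × 9.446/10.64 = 30.55 V.
Branch current I = V_A/R_c = 30.55/25.4 = 1.203 mA.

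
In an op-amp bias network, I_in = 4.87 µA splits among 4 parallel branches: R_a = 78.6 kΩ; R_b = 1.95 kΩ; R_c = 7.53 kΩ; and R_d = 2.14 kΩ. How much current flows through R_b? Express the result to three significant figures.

Total conductance ΣG = 1/78.6 + 1/1.95 + 1/7.53 + 1/2.14 = 1.126 (units of 1/kΩ).
By the current-divider rule, I = I_in · G_k/ΣG = 4.87 × 0.4556 = 2.219 µA.

I ≈ 2.22 µA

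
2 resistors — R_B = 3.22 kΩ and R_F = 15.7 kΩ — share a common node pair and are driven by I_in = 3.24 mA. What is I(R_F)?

For two parallel branches, I_k = I_in · (other R)/(sum of R).
I(R_F) = 3.24 × 3.22/(3.22 + 15.7) = 3.24 × 0.1702 = 0.5514 mA.

I ≈ 0.551 mA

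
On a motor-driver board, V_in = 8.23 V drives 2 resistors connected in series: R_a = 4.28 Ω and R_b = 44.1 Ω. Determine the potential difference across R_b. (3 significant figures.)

V ≈ 7.50 V

Series total: ΣR = 4.28 + 44.1 = 48.38 Ω.
V = V_in · R/ΣR = 8.23 × 0.9115 = 7.502 V.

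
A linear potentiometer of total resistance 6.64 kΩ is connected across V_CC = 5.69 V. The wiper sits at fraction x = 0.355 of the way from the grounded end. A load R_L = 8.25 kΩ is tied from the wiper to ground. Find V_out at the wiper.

V_out ≈ 1.71 V

The pot divides into 4.283 kΩ above the wiper and 2.357 kΩ below.
R_L loads the lower segment: effective lower R = 1.833 kΩ.
Loaded-divider output: V_out = 5.69 × 0.2998 = 1.706 V.
(Unloaded: V_out = x·V_CC = 2.02 V.)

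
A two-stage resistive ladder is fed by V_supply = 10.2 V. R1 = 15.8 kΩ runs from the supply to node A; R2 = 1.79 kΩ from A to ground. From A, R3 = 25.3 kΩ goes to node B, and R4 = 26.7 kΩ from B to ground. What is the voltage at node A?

V_A ≈ 1.01 V

Node A sees R2 in parallel with the series input of stage 2, R3 + R4 = 52.00 kΩ.
Effective lower resistance at A: R2 ‖ 52.00 = 1.730 kΩ.
V_A = 10.2 × 1.730/(15.8 + 1.730) = 1.007 V.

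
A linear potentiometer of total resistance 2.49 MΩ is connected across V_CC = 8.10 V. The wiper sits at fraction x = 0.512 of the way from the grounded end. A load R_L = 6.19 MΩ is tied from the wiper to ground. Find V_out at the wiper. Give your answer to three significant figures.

V_out ≈ 3.77 V

Split the track: R_lower = x·R_p = 1.275 MΩ, R_upper = (1−x)·R_p = 1.215 MΩ.
Lower segment in parallel with the load: 1.275 ‖ 6.19 = 1.057 MΩ.
V_out = 8.10 × 1.057/(1.215 + 1.057) = 3.768 V.
(Unloaded: V_out = x·V_CC = 4.15 V.)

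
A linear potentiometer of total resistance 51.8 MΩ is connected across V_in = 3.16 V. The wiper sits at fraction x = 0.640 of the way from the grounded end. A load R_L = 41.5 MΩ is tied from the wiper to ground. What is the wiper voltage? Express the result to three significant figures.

Split the track: R_lower = x·R_p = 33.15 MΩ, R_upper = (1−x)·R_p = 18.65 MΩ.
Lower segment in parallel with the load: 33.15 ‖ 41.5 = 18.43 MΩ.
V_out = 3.16 × 18.43/(18.65 + 18.43) = 1.571 V.
(Unloaded: V_out = x·V_in = 2.02 V.)

V_out ≈ 1.57 V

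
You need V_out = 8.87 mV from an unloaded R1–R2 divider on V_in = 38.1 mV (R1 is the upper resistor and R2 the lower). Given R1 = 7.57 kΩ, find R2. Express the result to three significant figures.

Required fraction k = V_out/V_in = 0.2328.
Rearranging, R2 = R1·k/(1−k) = 7.57 × 0.3035 = 2.297 kΩ.

R2 ≈ 2.30 kΩ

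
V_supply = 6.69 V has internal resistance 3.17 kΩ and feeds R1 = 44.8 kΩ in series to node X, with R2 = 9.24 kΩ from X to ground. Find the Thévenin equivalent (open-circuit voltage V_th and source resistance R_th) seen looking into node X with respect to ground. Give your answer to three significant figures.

R1' = 3.17 + 44.8 = 47.97 kΩ (source resistance + R1).
V_th is the unloaded tap voltage: V_supply · R2/(R1'+R2) = 6.69 × 0.1615 = 1.081 V.
With V_supply suppressed (replaced by a short), R_th = R1' ‖ R2 = (47.97 × 9.24)/(47.97 + 9.24) = 7.748 kΩ.

V_th ≈ 1.08 V, R_th ≈ 7.75 kΩ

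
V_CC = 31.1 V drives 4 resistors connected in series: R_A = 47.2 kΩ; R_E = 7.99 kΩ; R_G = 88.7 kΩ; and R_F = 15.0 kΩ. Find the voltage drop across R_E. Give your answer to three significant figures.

V ≈ 1.56 V

Total series resistance ΣR = 47.2 + 7.99 + 88.7 + 15.0 = 158.9 kΩ.
V = V_CC · R/ΣR = 31.1 × 0.05029 = 1.564 V.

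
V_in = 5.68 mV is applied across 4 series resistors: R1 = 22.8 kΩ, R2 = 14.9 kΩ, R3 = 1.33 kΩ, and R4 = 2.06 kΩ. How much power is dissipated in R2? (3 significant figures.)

P ≈ 0.285 nW

Series current I = V_in/ΣR = 5.68/41.09 = 0.1382 µA.
V(R2) = I·R = 2.060 mV; P = V·I = 2.060 × 0.1382 = 0.2847 nW.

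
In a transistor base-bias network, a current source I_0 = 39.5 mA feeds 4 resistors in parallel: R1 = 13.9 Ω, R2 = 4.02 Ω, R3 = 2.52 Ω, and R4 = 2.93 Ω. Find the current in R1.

Conductances: ΣG = 1/13.9 + 1/4.02 + 1/2.52 + 1/2.93 = 1.059 (1/Ω).
By the current-divider rule, I = I_0 · G_k/ΣG = 39.5 × 0.06795 = 2.684 mA.

I ≈ 2.68 mA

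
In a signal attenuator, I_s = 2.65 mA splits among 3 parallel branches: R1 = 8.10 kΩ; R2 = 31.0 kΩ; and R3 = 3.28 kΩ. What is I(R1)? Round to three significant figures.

I ≈ 0.710 mA

ΣG = 1/8.10 + 1/31.0 + 1/3.28 = 0.4606.
Current divider: I(R1) = I_s · G_k/ΣG = 2.65 × (0.1235/0.4606) = 2.65 × 0.2680 = 0.7103 mA.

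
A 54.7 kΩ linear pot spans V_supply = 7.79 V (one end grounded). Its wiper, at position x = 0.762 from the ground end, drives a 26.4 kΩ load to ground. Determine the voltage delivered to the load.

V_out ≈ 4.31 V

Lower segment x·R_p = 41.68 kΩ; upper segment (1−x)·R_p = 13.02 kΩ.
(x·R_p) ‖ R_L = 16.16 kΩ.
V_out = 7.79 × 16.16/(13.02 + 16.16) = 4.315 V.
(Unloaded: V_out = x·V_supply = 5.94 V.)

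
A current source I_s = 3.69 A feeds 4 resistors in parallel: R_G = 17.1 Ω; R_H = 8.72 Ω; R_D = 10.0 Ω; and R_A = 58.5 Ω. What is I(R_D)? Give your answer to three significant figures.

I ≈ 1.27 A

Conductances: ΣG = 1/17.1 + 1/8.72 + 1/10.0 + 1/58.5 = 0.2903 (1/Ω).
R_D takes the fraction G_k/ΣG = 0.1000/0.2903 = 0.3445, so I = 3.69 × 0.3445 = 1.271 A.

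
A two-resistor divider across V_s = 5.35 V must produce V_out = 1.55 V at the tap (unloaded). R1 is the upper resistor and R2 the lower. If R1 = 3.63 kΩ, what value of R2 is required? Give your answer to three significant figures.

R2 ≈ 1.48 kΩ

V_out/V_s = R2/(R1+R2) = 0.2897.
So R2 = R1 · V_out/(V_s − V_out) = 3.63 × 1.55/(5.35 − 1.55) = 3.63 × 0.4079 = 1.481 kΩ.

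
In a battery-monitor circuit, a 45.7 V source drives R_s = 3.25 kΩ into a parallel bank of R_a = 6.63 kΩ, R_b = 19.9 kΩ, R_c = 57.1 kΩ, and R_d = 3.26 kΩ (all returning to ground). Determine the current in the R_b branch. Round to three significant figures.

Parallel bank: R_p = 1/(1/6.63 + 1/19.9 + 1/57.1 + 1/3.26) = 1.904 kΩ.
V_A by voltage divider: V_A = 45.7 × 1.904/(3.25 + 1.904) = 16.88 V.
I(R_b) = V_A / R_b = 16.88/19.9 = 0.8482 mA.
(Check via current divider: I_total = 8.868 mA; share G_k/ΣG = 0.09565 → same result.)

I ≈ 0.848 mA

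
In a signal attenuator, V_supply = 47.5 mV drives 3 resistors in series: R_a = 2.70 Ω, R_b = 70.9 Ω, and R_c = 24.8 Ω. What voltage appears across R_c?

Series total: ΣR = 2.70 + 70.9 + 24.8 = 98.40 Ω.
Voltage divider: V = V_supply · (24.80 / 98.40) = 47.5 × 0.2520 = 11.97 mV.

V ≈ 12.0 mV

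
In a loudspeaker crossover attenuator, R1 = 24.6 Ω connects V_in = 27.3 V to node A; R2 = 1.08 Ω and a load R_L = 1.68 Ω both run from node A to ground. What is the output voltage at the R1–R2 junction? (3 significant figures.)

The load sits in parallel with R2, giving an effective lower resistance R2' = R2·R_L/(R2+R_L) = 0.6574 Ω.
Then V_out = V_in · R2'/(R1 + R2') = 27.3 × 0.6574/25.26 = 0.7106 V.

V_out ≈ 0.711 V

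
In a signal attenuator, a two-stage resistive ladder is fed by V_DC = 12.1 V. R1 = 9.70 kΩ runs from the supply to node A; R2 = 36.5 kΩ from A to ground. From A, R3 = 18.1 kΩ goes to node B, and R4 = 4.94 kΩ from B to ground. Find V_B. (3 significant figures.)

The second stage (R3 + R4 = 23.04 kΩ) loads node A in parallel with R2.
Effective lower resistance at A: R2 ‖ 23.04 = 14.12 kΩ.
V_A = 12.1 × 14.12/(9.70 + 14.12) = 7.174 V.
Stage 2 is unloaded, so V_B = V_A · R4/(R3+R4) = 7.174 × 4.94/23.04 = 1.538 V.

V_B ≈ 1.54 V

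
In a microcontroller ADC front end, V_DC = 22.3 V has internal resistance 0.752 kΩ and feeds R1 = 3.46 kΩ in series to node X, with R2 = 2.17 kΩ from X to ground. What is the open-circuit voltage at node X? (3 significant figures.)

V_th ≈ 7.58 V

R1' = 0.752 + 3.46 = 4.212 kΩ (source resistance + R1).
With X open, the divider is unloaded: V_th = 22.3 × 2.17/6.382 = 7.582 V.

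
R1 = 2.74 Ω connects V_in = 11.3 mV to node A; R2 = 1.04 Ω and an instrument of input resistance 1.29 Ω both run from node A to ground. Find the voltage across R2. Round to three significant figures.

V_out ≈ 1.96 mV

First combine the lower leg with the load: R2 ‖ R_L = 0.5758 Ω.
Then V_out = V_in · R2'/(R1 + R2') = 11.3 × 0.5758/3.316 = 1.962 mV.
(Unloaded it would be 3.11 mV; the load pulls it down.)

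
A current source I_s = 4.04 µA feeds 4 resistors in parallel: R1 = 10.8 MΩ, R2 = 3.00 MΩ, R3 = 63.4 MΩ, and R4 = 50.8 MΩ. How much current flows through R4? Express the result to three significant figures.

Conductances: ΣG = 1/10.8 + 1/3.00 + 1/63.4 + 1/50.8 = 0.4614 (1/MΩ).
R4 takes the fraction G_k/ΣG = 0.01969/0.4614 = 0.04267, so I = 4.04 × 0.04267 = 0.1724 µA.

I ≈ 0.172 µA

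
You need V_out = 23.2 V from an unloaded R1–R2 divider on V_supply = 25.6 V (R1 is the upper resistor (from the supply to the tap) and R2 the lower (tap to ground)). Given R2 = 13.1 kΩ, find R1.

Required fraction k = V_out/V_supply = 0.9062.
R1 = R2·(1/k − 1) = 13.1 × 0.1034 = 1.355 kΩ.

R1 ≈ 1.36 kΩ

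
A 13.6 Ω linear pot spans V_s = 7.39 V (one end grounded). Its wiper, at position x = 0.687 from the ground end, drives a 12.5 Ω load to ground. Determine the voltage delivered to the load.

Lower segment x·R_p = 9.343 Ω; upper segment (1−x)·R_p = 4.257 Ω.
(x·R_p) ‖ R_L = 5.347 Ω.
Then V_out = V_s · 5.347/(4.257 + 5.347) = 4.114 V.

V_out ≈ 4.11 V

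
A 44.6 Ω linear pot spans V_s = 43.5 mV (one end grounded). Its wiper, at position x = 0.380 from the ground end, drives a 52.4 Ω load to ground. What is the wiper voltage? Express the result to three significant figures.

V_out ≈ 13.8 mV

Split the track: R_lower = x·R_p = 16.95 Ω, R_upper = (1−x)·R_p = 27.65 Ω.
Lower segment in parallel with the load: 16.95 ‖ 52.4 = 12.81 Ω.
Then V_out = V_s · 12.81/(27.65 + 12.81) = 13.77 mV.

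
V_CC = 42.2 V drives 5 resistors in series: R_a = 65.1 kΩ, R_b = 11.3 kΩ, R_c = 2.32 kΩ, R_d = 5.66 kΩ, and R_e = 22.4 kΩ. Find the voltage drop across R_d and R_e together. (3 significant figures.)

Series total: ΣR = 65.1 + 11.3 + 2.32 + 5.66 + 22.4 = 106.8 kΩ.
R_{R_d..R_e} = 5.66 + 22.4 = 28.06 kΩ.
By the voltage-divider rule, V = 42.2 × 28.06/106.8 = 11.09 V.

V ≈ 11.1 V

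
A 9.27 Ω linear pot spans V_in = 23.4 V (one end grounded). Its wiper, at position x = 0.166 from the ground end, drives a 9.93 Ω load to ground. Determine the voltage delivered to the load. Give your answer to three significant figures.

Split the track: R_lower = x·R_p = 1.539 Ω, R_upper = (1−x)·R_p = 7.731 Ω.
R_L loads the lower segment: effective lower R = 1.332 Ω.
Loaded-divider output: V_out = 23.4 × 0.1470 = 3.440 V.

V_out ≈ 3.44 V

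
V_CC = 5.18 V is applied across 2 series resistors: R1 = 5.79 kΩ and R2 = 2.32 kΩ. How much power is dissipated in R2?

P ≈ 0.946 mW

The common current is I = 5.18/8.110 = 0.6387 mA.
P(R2) = I²·R2 = (0.6387)² × 2.32 = 0.9465 mW.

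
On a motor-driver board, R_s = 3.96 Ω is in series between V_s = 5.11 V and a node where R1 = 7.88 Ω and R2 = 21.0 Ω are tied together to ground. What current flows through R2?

I ≈ 0.144 A

Parallel bank: R_p = 1/(1/7.88 + 1/21.0) = 5.730 Ω.
Node voltage V_A = V_s · R_p/(R_s + R_p) = 5.11 × 0.5913 = 3.022 V.
Branch current I = V_A/R2 = 3.022/21.0 = 0.1439 A.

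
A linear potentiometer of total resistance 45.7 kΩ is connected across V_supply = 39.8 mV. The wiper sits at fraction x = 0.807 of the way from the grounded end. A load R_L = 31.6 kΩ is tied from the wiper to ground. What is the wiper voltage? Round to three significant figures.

Split the track: R_lower = x·R_p = 36.88 kΩ, R_upper = (1−x)·R_p = 8.820 kΩ.
Lower segment in parallel with the load: 36.88 ‖ 31.6 = 17.02 kΩ.
Loaded-divider output: V_out = 39.8 × 0.6586 = 26.21 mV.

V_out ≈ 26.2 mV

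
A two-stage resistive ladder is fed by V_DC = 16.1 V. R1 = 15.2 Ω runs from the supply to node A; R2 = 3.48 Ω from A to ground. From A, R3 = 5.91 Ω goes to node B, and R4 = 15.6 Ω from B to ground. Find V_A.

Looking into the second stage from A: R3 + R4 = 21.51 Ω appears in parallel with R2.
R2 ‖ (R3+R4) = 2.995 Ω.
So V_A = 16.1 × 0.1646 = 2.650 V.

V_A ≈ 2.65 V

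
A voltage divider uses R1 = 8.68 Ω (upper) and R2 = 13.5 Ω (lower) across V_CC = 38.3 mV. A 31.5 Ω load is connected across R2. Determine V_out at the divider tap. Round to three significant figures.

First combine the lower leg with the load: R2 ‖ R_L = 9.450 Ω.
Then V_out = V_CC · R2'/(R1 + R2') = 38.3 × 9.450/18.13 = 19.96 mV.

V_out ≈ 20.0 mV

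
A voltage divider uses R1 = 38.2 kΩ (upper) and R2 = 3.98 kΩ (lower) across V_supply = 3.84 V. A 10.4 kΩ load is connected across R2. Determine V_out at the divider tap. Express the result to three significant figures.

V_out ≈ 0.269 V

R2 ‖ R_L = (3.98 × 10.4)/(3.98 + 10.4) = 2.878 kΩ.
Then V_out = V_supply · R2'/(R1 + R2') = 3.84 × 2.878/41.08 = 0.2691 V.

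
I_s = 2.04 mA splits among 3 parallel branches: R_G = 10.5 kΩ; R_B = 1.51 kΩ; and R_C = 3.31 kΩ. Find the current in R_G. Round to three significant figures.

Total conductance ΣG = 1/10.5 + 1/1.51 + 1/3.31 = 1.060 (units of 1/kΩ).
By the current-divider rule, I = I_s · G_k/ΣG = 2.04 × 0.08988 = 0.1834 mA.

I ≈ 0.183 mA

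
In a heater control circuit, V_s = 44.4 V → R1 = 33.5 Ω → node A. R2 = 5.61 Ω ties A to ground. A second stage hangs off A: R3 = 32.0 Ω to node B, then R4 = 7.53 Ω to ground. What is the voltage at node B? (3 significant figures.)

Looking into the second stage from A: R3 + R4 = 39.53 Ω appears in parallel with R2.
Effective lower resistance at A: R2 ‖ 39.53 = 4.913 Ω.
V_A = 44.4 × 4.913/(33.5 + 4.913) = 5.679 V.
Then the unloaded second divider: V_B = V_A × R4/(R3+R4) = 5.679 × 0.1905 = 1.082 V.

V_B ≈ 1.08 V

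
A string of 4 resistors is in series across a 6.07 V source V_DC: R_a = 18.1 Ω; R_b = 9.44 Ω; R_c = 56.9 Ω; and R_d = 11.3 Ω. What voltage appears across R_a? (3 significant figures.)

Series total: ΣR = 18.1 + 9.44 + 56.9 + 11.3 = 95.74 Ω.
By the voltage-divider rule, V = 6.07 × 18.10/95.74 = 1.148 V.

V ≈ 1.15 V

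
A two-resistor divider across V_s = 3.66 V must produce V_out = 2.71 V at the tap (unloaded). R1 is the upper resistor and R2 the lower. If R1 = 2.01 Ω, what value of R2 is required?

R2 ≈ 5.73 Ω

Required fraction k = V_out/V_s = 0.7404.
So R2 = R1 · V_out/(V_s − V_out) = 2.01 × 2.71/(3.66 − 2.71) = 2.01 × 2.853 = 5.734 Ω.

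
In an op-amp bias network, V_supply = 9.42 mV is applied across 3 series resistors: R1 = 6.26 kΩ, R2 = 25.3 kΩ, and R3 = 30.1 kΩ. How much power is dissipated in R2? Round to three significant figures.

Series current I = V_supply/ΣR = 9.42/61.66 = 0.1528 µA.
V(R2) = I·R = 3.865 mV; P = V·I = 3.865 × 0.1528 = 0.5905 nW.

P ≈ 0.590 nW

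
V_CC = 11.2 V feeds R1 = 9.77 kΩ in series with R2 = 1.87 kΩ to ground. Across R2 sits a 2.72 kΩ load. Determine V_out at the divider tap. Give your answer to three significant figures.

V_out ≈ 1.14 V

R2 ‖ R_L = (1.87 × 2.72)/(1.87 + 2.72) = 1.108 kΩ.
Now apply the divider: V_out = 11.2 × 0.1019 = 1.141 V.
(Unloaded it would be 1.80 V; the load pulls it down.)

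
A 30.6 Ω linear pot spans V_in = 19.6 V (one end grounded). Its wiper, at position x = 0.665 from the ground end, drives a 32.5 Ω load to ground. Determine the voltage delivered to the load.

Split the track: R_lower = x·R_p = 20.35 Ω, R_upper = (1−x)·R_p = 10.25 Ω.
(x·R_p) ‖ R_L = 12.51 Ω.
Loaded-divider output: V_out = 19.6 × 0.5497 = 10.77 V.
(Unloaded: V_out = x·V_in = 13.0 V.)

V_out ≈ 10.8 V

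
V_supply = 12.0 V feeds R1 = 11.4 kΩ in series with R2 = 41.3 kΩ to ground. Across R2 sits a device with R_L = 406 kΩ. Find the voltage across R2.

V_out ≈ 9.20 V

The load sits in parallel with R2, giving an effective lower resistance R2' = R2·R_L/(R2+R_L) = 37.49 kΩ.
Now apply the divider: V_out = 12.0 × 0.7668 = 9.202 V.
(Unloaded it would be 9.40 V; the load pulls it down.)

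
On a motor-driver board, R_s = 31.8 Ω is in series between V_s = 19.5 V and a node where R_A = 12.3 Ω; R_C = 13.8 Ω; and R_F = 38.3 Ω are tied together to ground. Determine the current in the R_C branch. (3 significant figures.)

Equivalent of the parallel group: R_p = 5.559 Ω.
Node voltage V_A = V_s · R_p/(R_s + R_p) = 19.5 × 0.1488 = 2.902 V.
I(R_C) = V_A / R_C = 2.902/13.8 = 0.2103 A.

I ≈ 0.210 A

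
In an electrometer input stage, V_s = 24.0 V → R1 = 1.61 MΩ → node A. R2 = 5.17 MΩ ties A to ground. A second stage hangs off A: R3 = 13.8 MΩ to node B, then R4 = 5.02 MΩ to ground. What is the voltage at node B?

V_B ≈ 4.58 V

Looking into the second stage from A: R3 + R4 = 18.82 MΩ appears in parallel with R2.
Effective lower resistance at A: R2 ‖ 18.82 = 4.056 MΩ.
First divider: V_A = V_s · 4.056/(1.61 + 4.056) = 17.18 V.
V_B = V_A × 0.2667 = 4.583 V.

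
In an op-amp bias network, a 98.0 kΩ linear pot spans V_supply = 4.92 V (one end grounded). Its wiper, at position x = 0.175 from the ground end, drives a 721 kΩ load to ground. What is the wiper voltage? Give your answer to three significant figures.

Lower segment x·R_p = 17.15 kΩ; upper segment (1−x)·R_p = 80.85 kΩ.
R_L loads the lower segment: effective lower R = 16.75 kΩ.
Then V_out = V_supply · 16.75/(80.85 + 16.75) = 0.8444 V.

V_out ≈ 0.844 V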